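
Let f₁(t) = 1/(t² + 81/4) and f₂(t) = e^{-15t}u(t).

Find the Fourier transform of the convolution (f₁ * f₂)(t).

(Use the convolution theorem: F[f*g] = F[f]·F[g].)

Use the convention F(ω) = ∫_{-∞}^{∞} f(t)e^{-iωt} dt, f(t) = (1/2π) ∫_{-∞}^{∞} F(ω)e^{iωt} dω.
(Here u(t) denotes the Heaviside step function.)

F[f₁*f₂](ω) = \frac{2 \pi e^{- \frac{9 \left|{\omega}\right|}{2}}}{9 \left(i \omega + 15\right)}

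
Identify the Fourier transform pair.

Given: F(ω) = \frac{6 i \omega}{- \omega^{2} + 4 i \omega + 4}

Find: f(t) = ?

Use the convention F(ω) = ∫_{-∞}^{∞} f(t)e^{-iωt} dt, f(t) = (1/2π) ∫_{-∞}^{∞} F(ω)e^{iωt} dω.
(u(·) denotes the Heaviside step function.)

f(t) = 6 \left(1 - 2 t\right) e^{- 2 t} u\left(t\right)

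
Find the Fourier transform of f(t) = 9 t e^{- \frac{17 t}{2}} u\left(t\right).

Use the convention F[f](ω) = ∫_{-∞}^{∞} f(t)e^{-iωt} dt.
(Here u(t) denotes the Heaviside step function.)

F(ω) = \frac{36}{\left(2 i \omega + 17\right)^{2}}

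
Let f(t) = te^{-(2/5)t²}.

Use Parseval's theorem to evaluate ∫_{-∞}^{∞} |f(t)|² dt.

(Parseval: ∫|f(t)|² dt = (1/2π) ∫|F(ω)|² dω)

∫|f(t)|² dt = \frac{5 \sqrt{5} \sqrt{\pi}}{16}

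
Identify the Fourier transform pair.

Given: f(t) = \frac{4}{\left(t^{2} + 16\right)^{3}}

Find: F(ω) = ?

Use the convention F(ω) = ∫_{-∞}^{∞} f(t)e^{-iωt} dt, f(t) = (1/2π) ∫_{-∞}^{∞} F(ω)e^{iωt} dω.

F(ω) = \frac{\pi \left(16 \omega^{2} + 12 \left|{\omega}\right| + 3\right) e^{- 4 \left|{\omega}\right|}}{2048}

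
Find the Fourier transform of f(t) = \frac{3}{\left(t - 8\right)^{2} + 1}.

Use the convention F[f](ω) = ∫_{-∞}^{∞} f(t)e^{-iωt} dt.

F(ω) = 3 \pi e^{- 8 i \omega - \left|{\omega}\right|}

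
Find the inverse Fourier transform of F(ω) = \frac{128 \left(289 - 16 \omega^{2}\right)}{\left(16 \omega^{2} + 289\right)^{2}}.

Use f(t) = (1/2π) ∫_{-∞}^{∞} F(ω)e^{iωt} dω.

f(t) = 4 e^{- \frac{17 \left|{t}\right|}{4}} \left|{t}\right|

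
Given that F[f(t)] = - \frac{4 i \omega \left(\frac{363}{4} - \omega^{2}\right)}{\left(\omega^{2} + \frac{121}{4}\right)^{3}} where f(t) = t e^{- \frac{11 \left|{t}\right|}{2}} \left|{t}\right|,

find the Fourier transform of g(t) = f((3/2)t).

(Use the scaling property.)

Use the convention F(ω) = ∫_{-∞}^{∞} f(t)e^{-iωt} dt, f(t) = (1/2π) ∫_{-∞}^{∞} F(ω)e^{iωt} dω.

F[g](ω) = \frac{2304 i \omega \left(16 \omega^{2} - 3267\right)}{\left(16 \omega^{2} + 1089\right)^{3}}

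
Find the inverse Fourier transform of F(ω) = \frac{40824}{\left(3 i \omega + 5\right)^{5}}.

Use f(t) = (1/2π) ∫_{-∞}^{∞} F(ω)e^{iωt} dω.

f(t) = 7 t^{4} e^{- \frac{5 t}{3}} u\left(t\right)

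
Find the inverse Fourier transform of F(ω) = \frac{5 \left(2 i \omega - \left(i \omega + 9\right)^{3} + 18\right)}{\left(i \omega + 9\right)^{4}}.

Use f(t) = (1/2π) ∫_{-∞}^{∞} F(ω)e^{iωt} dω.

f(t) = 5 \left(t^{2} - 1\right) e^{- 9 t} u\left(t\right)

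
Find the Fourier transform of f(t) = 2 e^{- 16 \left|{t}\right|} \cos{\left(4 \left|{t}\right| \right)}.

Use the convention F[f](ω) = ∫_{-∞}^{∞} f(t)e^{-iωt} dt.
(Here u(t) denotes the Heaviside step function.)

F(ω) = \frac{64 \left(\omega^{2} + 272\right)}{\omega^{4} + 480 \omega^{2} + 73984}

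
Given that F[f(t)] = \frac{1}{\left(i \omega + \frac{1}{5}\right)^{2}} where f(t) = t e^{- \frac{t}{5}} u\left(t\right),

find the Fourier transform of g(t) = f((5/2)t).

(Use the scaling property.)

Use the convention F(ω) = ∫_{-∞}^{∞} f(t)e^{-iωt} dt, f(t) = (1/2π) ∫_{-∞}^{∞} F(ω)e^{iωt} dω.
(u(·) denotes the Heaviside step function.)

F[g](ω) = \frac{10}{\left(2 i \omega + 1\right)^{2}}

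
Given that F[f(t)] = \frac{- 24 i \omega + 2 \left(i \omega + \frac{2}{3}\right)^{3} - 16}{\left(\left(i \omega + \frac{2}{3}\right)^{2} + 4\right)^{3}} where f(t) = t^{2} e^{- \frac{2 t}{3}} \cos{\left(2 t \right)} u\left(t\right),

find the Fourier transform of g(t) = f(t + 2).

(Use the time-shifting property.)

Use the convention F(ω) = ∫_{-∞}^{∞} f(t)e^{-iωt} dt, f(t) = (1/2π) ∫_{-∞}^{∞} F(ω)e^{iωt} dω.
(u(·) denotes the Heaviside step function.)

F[g](ω) = \frac{54 \left(- 324 i \omega + \left(3 i \omega + 2\right)^{3} - 216\right) e^{2 i \omega}}{\left(\left(3 i \omega + 2\right)^{2} + 36\right)^{3}}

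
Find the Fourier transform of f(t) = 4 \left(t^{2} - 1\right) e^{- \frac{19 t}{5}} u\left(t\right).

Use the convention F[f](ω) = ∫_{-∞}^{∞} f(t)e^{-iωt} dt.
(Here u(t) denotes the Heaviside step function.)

F(ω) = \frac{20 \left(250 i \omega - \left(5 i \omega + 19\right)^{3} + 950\right)}{\left(5 i \omega + 19\right)^{4}}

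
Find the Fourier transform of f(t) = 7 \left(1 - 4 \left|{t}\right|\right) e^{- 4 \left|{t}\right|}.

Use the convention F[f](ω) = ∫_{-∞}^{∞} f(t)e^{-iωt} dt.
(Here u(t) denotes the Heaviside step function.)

F(ω) = \frac{112 \omega^{2}}{\left(\omega^{2} + 16\right)^{2}}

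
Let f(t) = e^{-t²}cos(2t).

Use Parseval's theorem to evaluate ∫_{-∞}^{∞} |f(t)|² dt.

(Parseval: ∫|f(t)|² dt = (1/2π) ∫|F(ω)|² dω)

∫|f(t)|² dt = \frac{\sqrt{2} \sqrt{\pi} \left(1 + e^{2}\right)}{4 e^{2}}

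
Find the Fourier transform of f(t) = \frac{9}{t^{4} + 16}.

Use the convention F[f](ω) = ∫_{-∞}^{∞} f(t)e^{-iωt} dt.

F(ω) = \frac{9 \pi e^{- \sqrt{2} \left|{\omega}\right|} \sin{\left(\sqrt{2} \left|{\omega}\right| + \frac{\pi}{4} \right)}}{8}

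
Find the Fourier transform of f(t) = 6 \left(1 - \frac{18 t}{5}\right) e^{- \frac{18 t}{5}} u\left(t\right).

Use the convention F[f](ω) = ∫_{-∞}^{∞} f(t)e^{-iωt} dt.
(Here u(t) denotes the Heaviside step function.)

F(ω) = \frac{150 i \omega}{- 25 \omega^{2} + 180 i \omega + 324}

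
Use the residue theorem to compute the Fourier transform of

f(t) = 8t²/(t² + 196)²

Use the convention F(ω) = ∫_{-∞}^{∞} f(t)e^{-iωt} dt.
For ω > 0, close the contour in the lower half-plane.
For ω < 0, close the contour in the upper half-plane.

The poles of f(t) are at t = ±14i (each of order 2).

Let g(z) = f(z)e^{-iωz}; for large |z| the factor e^{-iωz} decays in the lower half-plane when ω > 0 and in the upper half-plane when ω < 0.

Case ω > 0 (lower half-plane, clockwise contour ⇒ F(ω) = -2πi·ΣRes):
  Res_{z = - 14 i} g(z) = \frac{i \left(1 - 14 \omega\right) e^{- 14 \omega}}{7} (pole of order 2)
  F(ω) = -2πi·ΣRes = \frac{2 \pi \left(1 - 14 \omega\right) e^{- 14 \omega}}{7}

Case ω < 0 (upper half-plane, counterclockwise contour ⇒ F(ω) = +2πi·ΣRes):
  Res_{z = 14 i} g(z) = \frac{i \left(- 14 \omega - 1\right) e^{14 \omega}}{7} (pole of order 2)
  F(ω) = 2πi·ΣRes = \frac{2 \pi \left(14 \omega + 1\right) e^{14 \omega}}{7}

Both cases combine into a single formula in |ω|:

F(ω) = \frac{2 \pi \left(1 - 14 \left|{\omega}\right|\right) e^{- 14 \left|{\omega}\right|}}{7}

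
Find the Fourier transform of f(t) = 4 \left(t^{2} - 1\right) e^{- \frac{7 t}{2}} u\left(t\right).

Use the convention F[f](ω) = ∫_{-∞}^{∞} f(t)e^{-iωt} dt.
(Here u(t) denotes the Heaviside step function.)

F(ω) = \frac{8 \left(16 i \omega - \left(2 i \omega + 7\right)^{3} + 56\right)}{\left(2 i \omega + 7\right)^{4}}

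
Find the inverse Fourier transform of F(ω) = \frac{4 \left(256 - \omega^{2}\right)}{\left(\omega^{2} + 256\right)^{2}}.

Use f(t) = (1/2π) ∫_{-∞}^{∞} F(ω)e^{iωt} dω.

f(t) = 2 e^{- 16 \left|{t}\right|} \left|{t}\right|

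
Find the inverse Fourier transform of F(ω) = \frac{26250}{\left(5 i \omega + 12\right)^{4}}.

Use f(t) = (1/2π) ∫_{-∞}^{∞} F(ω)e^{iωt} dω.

f(t) = 7 t^{3} e^{- \frac{12 t}{5}} u\left(t\right)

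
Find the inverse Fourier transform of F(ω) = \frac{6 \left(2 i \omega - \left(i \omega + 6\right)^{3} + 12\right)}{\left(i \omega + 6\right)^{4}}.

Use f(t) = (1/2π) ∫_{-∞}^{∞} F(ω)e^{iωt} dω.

f(t) = 6 \left(t^{2} - 1\right) e^{- 6 t} u\left(t\right)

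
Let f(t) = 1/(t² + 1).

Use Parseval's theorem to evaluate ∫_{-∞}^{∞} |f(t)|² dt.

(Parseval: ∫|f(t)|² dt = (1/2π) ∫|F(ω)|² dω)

∫|f(t)|² dt = \frac{\pi}{2}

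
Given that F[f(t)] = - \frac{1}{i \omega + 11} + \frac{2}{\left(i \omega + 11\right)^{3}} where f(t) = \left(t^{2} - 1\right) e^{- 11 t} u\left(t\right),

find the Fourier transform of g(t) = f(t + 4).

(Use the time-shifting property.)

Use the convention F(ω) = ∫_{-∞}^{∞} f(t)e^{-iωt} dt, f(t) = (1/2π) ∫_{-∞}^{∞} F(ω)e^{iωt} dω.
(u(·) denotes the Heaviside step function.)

F[g](ω) = \frac{\left(2 i \omega - \left(i \omega + 11\right)^{3} + 22\right) e^{4 i \omega}}{\left(i \omega + 11\right)^{4}}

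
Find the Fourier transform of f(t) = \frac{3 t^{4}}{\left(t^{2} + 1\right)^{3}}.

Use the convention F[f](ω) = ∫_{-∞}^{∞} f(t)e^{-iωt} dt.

F(ω) = \frac{3 \pi \left(\omega^{2} - 5 \left|{\omega}\right| + 3\right) e^{- \left|{\omega}\right|}}{8}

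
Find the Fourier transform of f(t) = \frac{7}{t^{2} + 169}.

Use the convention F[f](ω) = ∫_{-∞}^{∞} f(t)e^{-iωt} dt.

F(ω) = \frac{7 \pi e^{- 13 \left|{\omega}\right|}}{13}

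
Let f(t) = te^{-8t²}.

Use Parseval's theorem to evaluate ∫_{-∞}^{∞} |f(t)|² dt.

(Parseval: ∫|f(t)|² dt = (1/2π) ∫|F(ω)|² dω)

∫|f(t)|² dt = \frac{\sqrt{\pi}}{128}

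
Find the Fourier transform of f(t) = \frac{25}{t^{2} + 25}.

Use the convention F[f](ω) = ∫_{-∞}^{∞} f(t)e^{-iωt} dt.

F(ω) = 5 \pi e^{- 5 \left|{\omega}\right|}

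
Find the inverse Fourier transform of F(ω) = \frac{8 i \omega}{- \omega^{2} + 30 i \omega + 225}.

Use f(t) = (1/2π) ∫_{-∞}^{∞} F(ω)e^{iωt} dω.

f(t) = 8 \left(1 - 15 t\right) e^{- 15 t} u\left(t\right)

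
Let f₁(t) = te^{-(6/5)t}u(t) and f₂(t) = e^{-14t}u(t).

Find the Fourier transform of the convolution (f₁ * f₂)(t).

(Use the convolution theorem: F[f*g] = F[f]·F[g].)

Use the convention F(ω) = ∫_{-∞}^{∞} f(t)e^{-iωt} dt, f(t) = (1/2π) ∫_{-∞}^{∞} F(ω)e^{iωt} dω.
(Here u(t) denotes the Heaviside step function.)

F[f₁*f₂](ω) = \frac{25}{\left(i \omega + 14\right) \left(5 i \omega + 6\right)^{2}}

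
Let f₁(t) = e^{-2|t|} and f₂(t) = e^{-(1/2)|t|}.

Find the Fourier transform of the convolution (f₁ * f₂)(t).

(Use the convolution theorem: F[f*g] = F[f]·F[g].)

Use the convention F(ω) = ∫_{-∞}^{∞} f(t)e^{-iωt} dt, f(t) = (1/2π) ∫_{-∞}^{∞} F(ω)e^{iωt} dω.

F[f₁*f₂](ω) = \frac{16}{\left(\omega^{2} + 4\right) \left(4 \omega^{2} + 1\right)}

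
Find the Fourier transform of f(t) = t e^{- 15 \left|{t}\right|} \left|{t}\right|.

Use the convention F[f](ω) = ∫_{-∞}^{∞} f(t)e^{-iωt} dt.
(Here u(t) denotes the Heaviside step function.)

F(ω) = \frac{4 i \omega \left(\omega^{2} - 675\right)}{\left(\omega^{2} + 225\right)^{3}}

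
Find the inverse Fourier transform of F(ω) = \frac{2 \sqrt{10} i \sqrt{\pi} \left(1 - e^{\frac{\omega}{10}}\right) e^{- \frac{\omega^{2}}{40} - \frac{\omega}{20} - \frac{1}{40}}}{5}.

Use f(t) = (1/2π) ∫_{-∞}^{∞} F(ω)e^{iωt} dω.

f(t) = 8 e^{- 10 t^{2}} \sin{\left(t \right)}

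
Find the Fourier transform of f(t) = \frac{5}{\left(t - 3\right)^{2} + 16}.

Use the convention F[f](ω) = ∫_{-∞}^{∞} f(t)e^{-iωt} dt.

F(ω) = \frac{5 \pi e^{- 3 i \omega - 4 \left|{\omega}\right|}}{4}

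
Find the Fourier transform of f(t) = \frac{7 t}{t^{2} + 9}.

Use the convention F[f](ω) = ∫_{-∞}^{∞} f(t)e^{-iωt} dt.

F(ω) = - 7 i \pi e^{- 3 \left|{\omega}\right|} \operatorname{sign}{\left(\omega \right)}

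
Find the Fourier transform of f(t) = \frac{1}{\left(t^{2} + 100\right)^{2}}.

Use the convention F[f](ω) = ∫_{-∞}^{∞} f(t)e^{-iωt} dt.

F(ω) = \frac{\pi \left(10 \left|{\omega}\right| + 1\right) e^{- 10 \left|{\omega}\right|}}{2000}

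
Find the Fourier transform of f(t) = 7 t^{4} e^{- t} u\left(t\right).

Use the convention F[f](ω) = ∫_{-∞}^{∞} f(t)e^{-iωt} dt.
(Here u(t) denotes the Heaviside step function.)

F(ω) = \frac{168}{\left(i \omega + 1\right)^{5}}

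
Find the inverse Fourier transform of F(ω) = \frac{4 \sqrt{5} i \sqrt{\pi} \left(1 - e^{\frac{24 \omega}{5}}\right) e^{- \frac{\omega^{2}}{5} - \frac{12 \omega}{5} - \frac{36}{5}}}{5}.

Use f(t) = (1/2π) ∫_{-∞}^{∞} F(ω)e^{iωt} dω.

f(t) = 4 e^{- \frac{5 t^{2}}{4}} \sin{\left(6 t \right)}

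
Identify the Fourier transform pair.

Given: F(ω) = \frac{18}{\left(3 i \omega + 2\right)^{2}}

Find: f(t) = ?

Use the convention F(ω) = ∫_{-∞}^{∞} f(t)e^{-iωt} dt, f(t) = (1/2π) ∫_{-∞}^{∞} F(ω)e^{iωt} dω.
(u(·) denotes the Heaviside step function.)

f(t) = 2 t e^{- \frac{2 t}{3}} u\left(t\right)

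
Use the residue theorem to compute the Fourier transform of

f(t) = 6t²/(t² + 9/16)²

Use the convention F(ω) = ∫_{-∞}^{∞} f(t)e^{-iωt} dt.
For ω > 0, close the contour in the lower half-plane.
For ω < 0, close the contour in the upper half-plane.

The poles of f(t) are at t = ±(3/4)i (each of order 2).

Let g(z) = f(z)e^{-iωz}; for large |z| the factor e^{-iωz} decays in the lower half-plane when ω > 0 and in the upper half-plane when ω < 0.

Case ω > 0 (lower half-plane, clockwise contour ⇒ F(ω) = -2πi·ΣRes):
  Res_{z = - \frac{3 i}{4}} g(z) = \frac{i \left(4 - 3 \omega\right) e^{- \frac{3 \omega}{4}}}{2} (pole of order 2)
  F(ω) = -2πi·ΣRes = \pi \left(4 - 3 \omega\right) e^{- \frac{3 \omega}{4}}

Case ω < 0 (upper half-plane, counterclockwise contour ⇒ F(ω) = +2πi·ΣRes):
  Res_{z = \frac{3 i}{4}} g(z) = \frac{i \left(- 3 \omega - 4\right) e^{\frac{3 \omega}{4}}}{2} (pole of order 2)
  F(ω) = 2πi·ΣRes = \pi \left(3 \omega + 4\right) e^{\frac{3 \omega}{4}}

Both cases combine into a single formula in |ω|:

F(ω) = \pi \left(4 - 3 \left|{\omega}\right|\right) e^{- \frac{3 \left|{\omega}\right|}{4}}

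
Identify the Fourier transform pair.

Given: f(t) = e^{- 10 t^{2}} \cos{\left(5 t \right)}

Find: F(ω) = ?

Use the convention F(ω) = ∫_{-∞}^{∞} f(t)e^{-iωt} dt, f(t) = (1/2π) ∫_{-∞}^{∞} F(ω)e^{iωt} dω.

F(ω) = \frac{\sqrt{10} \sqrt{\pi} \left(e^{\frac{\omega}{2}} + 1\right) e^{- \frac{\omega^{2}}{40} - \frac{\omega}{4} - \frac{5}{8}}}{20}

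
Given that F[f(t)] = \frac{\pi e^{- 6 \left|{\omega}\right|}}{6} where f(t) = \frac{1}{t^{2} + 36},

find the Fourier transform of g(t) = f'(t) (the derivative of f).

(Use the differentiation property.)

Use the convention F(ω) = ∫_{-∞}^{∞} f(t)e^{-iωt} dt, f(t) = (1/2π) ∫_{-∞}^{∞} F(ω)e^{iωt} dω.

F[g](ω) = \frac{i \pi \omega e^{- 6 \left|{\omega}\right|}}{6}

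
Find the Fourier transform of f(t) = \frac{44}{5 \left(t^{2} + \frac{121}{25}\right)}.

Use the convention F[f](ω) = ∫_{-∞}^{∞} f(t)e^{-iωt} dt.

F(ω) = 4 \pi e^{- \frac{11 \left|{\omega}\right|}{5}}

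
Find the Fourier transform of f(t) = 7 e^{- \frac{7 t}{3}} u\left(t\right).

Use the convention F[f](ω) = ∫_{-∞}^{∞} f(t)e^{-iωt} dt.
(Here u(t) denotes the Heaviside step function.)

F(ω) = \frac{21}{3 i \omega + 7}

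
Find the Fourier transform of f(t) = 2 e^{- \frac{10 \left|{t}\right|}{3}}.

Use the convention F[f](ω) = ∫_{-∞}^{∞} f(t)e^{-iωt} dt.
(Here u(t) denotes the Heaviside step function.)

F(ω) = \frac{120}{9 \omega^{2} + 100}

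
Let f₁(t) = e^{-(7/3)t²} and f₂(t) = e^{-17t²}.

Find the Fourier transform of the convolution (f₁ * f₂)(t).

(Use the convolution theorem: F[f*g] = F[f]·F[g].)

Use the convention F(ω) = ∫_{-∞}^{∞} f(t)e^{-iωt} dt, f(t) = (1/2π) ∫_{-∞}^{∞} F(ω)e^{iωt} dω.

F[f₁*f₂](ω) = \frac{\sqrt{357} \pi e^{- \frac{29 \omega^{2}}{238}}}{119}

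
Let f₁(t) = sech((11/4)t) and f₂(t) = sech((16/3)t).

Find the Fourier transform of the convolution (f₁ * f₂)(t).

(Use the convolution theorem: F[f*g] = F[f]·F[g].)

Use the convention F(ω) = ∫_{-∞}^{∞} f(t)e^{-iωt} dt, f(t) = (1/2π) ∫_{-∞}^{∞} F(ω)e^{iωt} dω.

F[f₁*f₂](ω) = \frac{3 \pi^{2}}{44 \cosh{\left(\frac{3 \pi \omega}{32} \right)} \cosh{\left(\frac{2 \pi \omega}{11} \right)}}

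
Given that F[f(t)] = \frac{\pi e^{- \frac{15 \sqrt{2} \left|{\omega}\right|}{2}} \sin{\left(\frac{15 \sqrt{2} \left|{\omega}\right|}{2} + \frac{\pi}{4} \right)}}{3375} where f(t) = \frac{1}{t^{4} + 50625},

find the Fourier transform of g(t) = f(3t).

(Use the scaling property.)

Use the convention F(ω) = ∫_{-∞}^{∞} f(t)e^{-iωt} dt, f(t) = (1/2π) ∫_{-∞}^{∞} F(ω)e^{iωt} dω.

F[g](ω) = \frac{\pi e^{- \frac{5 \sqrt{2} \left|{\omega}\right|}{2}} \sin{\left(\frac{5 \sqrt{2} \left|{\omega}\right|}{2} + \frac{\pi}{4} \right)}}{10125}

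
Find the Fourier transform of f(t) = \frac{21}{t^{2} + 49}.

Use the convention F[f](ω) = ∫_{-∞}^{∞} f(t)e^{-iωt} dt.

F(ω) = 3 \pi e^{- 7 \left|{\omega}\right|}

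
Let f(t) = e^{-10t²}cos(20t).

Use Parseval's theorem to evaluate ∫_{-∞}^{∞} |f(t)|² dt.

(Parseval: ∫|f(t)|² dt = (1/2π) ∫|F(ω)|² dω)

∫|f(t)|² dt = \frac{\sqrt{5} \sqrt{\pi} \left(1 + e^{20}\right)}{20 e^{20}}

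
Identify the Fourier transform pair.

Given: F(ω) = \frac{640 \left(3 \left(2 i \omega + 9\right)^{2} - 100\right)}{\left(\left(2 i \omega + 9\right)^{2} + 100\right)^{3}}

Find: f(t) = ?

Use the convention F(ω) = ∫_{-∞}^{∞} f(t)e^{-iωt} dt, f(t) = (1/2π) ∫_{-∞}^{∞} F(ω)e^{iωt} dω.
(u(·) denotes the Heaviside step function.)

f(t) = 4 t^{2} e^{- \frac{9 t}{2}} \sin{\left(5 t \right)} u\left(t\right)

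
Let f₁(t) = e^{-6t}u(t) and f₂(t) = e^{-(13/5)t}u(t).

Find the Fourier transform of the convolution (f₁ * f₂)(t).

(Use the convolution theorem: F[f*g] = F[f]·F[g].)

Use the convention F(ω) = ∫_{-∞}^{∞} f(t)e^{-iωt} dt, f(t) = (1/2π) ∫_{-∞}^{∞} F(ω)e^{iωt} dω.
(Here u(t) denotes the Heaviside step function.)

F[f₁*f₂](ω) = \frac{5}{\left(i \omega + 6\right) \left(5 i \omega + 13\right)}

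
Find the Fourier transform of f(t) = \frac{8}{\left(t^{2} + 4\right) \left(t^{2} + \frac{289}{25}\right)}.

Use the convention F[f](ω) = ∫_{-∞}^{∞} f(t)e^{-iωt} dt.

F(ω) = \frac{100 \pi e^{- 2 \left|{\omega}\right|}}{189} - \frac{1000 \pi e^{- \frac{17 \left|{\omega}\right|}{5}}}{3213}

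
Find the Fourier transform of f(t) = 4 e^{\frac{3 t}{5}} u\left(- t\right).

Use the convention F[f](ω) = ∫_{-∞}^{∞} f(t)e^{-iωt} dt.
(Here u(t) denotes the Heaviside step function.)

F(ω) = - \frac{20}{5 i \omega - 3}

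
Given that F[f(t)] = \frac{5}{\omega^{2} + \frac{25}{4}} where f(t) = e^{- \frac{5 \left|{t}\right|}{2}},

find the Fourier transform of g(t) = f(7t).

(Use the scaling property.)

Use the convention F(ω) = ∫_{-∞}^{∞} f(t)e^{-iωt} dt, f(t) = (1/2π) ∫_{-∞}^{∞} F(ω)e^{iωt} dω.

F[g](ω) = \frac{140}{4 \omega^{2} + 1225}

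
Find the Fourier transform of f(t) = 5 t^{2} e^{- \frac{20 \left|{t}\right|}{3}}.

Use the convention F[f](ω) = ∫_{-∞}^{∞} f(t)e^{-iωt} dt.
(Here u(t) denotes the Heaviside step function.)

F(ω) = \frac{10800 \left(400 - 27 \omega^{2}\right)}{\left(9 \omega^{2} + 400\right)^{3}}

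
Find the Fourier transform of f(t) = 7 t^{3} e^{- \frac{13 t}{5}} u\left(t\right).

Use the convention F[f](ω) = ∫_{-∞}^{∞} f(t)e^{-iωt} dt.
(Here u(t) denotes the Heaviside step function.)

F(ω) = \frac{26250}{\left(5 i \omega + 13\right)^{4}}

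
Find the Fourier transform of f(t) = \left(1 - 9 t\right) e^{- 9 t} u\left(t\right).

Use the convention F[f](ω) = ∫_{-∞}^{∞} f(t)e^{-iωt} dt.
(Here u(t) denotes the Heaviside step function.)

F(ω) = \frac{i \omega}{- \omega^{2} + 18 i \omega + 81}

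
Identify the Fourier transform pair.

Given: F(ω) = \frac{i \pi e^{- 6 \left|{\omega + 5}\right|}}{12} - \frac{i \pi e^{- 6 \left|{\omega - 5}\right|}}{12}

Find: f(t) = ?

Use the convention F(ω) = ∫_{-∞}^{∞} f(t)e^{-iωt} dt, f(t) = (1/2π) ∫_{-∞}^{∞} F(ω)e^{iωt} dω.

f(t) = \frac{\sin{\left(5 t \right)}}{t^{2} + 36}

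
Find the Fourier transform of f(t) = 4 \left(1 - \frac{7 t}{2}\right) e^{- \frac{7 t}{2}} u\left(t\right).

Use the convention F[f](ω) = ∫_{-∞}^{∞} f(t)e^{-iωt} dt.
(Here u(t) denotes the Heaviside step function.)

F(ω) = \frac{16 i \omega}{- 4 \omega^{2} + 28 i \omega + 49}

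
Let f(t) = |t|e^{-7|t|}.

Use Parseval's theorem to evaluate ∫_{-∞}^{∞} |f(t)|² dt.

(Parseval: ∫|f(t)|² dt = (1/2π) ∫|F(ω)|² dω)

∫|f(t)|² dt = \frac{1}{686}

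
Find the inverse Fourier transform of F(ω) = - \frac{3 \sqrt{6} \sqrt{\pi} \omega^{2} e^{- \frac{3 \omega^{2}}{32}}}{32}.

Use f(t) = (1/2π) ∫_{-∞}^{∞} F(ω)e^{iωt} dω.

f(t) = \left(\frac{32 t^{2}}{3} - 2\right) e^{- \frac{8 t^{2}}{3}}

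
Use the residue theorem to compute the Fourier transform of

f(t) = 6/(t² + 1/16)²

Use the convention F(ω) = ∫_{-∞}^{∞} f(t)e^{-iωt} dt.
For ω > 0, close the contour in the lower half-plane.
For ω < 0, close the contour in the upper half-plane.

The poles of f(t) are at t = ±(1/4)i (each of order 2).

Let g(z) = f(z)e^{-iωz}; for large |z| the factor e^{-iωz} decays in the lower half-plane when ω > 0 and in the upper half-plane when ω < 0.

Case ω > 0 (lower half-plane, clockwise contour ⇒ F(ω) = -2πi·ΣRes):
  Res_{z = - \frac{i}{4}} g(z) = 24 i \left(\omega + 4\right) e^{- \frac{\omega}{4}} (pole of order 2)
  F(ω) = -2πi·ΣRes = 48 \pi \left(\omega + 4\right) e^{- \frac{\omega}{4}}

Case ω < 0 (upper half-plane, counterclockwise contour ⇒ F(ω) = +2πi·ΣRes):
  Res_{z = \frac{i}{4}} g(z) = 24 i \left(\omega - 4\right) e^{\frac{\omega}{4}} (pole of order 2)
  F(ω) = 2πi·ΣRes = 48 \pi \left(4 - \omega\right) e^{\frac{\omega}{4}}

Both cases combine into a single formula in |ω|:

F(ω) = 48 \pi \left(\left|{\omega}\right| + 4\right) e^{- \frac{\left|{\omega}\right|}{4}}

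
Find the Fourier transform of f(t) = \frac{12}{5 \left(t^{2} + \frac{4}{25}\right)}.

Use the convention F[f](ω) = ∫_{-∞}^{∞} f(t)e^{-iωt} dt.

F(ω) = 6 \pi e^{- \frac{2 \left|{\omega}\right|}{5}}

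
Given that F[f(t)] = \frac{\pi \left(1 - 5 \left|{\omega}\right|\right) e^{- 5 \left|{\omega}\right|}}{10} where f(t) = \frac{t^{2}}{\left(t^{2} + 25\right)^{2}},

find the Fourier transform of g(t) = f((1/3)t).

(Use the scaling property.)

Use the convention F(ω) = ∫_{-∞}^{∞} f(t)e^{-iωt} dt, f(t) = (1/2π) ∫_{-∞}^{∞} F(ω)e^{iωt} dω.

F[g](ω) = \frac{3 \pi \left(1 - 15 \left|{\omega}\right|\right) e^{- 15 \left|{\omega}\right|}}{10}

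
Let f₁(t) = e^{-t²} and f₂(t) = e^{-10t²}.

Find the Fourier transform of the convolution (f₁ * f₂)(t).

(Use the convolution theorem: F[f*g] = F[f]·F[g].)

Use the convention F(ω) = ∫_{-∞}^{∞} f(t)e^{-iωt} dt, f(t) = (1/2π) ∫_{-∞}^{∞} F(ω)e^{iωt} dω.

F[f₁*f₂](ω) = \frac{\sqrt{10} \pi e^{- \frac{11 \omega^{2}}{40}}}{10}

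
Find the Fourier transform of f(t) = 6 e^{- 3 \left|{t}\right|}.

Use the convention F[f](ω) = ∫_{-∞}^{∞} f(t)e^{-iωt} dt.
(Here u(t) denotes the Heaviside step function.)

F(ω) = \frac{36}{\omega^{2} + 9}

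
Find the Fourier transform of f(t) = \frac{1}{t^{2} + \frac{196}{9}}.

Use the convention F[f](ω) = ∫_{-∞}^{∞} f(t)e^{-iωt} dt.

F(ω) = \frac{3 \pi e^{- \frac{14 \left|{\omega}\right|}{3}}}{14}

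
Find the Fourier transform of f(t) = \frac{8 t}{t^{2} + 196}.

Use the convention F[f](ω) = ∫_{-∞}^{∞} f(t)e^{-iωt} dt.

F(ω) = - 8 i \pi e^{- 14 \left|{\omega}\right|} \operatorname{sign}{\left(\omega \right)}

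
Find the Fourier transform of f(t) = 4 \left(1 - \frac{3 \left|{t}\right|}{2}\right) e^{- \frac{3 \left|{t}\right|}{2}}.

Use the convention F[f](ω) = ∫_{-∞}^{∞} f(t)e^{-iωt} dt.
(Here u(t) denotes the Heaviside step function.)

F(ω) = \frac{384 \omega^{2}}{\left(4 \omega^{2} + 9\right)^{2}}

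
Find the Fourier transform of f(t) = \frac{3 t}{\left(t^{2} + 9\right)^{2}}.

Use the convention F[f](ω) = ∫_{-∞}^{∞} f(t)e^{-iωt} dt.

F(ω) = - \frac{i \pi \omega e^{- 3 \left|{\omega}\right|}}{2}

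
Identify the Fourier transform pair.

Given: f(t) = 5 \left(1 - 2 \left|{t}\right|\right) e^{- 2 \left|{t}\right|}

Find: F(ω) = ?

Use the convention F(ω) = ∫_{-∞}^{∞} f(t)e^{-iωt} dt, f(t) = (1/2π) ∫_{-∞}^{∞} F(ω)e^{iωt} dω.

F(ω) = \frac{40 \omega^{2}}{\left(\omega^{2} + 4\right)^{2}}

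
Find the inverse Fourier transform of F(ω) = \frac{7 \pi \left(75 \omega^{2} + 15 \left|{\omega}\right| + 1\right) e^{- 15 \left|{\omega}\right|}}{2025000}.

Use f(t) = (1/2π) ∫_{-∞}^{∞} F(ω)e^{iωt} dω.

f(t) = \frac{7}{\left(t^{2} + 225\right)^{3}}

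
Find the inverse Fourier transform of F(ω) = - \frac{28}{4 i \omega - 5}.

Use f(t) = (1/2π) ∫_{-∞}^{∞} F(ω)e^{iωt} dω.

f(t) = 7 e^{\frac{5 t}{4}} u\left(- t\right)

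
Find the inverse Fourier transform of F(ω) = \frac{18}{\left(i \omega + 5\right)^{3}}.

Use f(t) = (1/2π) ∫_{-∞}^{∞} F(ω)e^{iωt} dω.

f(t) = 9 t^{2} e^{- 5 t} u\left(t\right)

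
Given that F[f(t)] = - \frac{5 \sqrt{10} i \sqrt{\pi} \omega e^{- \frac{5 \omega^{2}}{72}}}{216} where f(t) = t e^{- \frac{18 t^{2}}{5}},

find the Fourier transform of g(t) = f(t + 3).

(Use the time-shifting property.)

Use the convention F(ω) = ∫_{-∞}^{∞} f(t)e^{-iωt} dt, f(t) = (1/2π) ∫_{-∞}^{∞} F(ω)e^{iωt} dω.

F[g](ω) = - \frac{5 \sqrt{10} i \sqrt{\pi} \omega e^{- \frac{\omega \left(5 \omega - 216 i\right)}{72}}}{216}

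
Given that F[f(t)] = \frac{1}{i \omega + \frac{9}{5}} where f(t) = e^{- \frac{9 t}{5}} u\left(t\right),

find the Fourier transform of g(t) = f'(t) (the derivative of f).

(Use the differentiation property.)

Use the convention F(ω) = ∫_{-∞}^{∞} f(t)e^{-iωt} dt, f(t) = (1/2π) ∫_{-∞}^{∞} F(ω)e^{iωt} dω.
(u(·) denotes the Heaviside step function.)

F[g](ω) = \frac{5 \omega}{5 \omega - 9 i}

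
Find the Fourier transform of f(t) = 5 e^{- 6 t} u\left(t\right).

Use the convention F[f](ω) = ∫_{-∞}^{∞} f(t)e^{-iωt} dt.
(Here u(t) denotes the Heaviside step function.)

F(ω) = \frac{5}{i \omega + 6}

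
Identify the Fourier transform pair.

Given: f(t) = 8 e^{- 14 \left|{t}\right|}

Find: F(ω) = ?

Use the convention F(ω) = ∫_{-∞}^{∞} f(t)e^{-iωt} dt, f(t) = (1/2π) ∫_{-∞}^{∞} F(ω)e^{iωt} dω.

F(ω) = \frac{224}{\omega^{2} + 196}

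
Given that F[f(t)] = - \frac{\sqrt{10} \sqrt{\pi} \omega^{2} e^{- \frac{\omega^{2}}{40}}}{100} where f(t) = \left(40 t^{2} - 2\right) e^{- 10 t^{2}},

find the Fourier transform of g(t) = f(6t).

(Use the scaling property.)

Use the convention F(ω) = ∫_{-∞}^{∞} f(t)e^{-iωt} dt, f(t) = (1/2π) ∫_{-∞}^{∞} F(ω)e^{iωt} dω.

F[g](ω) = - \frac{\sqrt{10} \sqrt{\pi} \omega^{2} e^{- \frac{\omega^{2}}{1440}}}{21600}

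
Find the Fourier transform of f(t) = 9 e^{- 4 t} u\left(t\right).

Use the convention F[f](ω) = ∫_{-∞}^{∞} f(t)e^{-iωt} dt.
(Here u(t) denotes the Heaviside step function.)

F(ω) = \frac{9}{i \omega + 4}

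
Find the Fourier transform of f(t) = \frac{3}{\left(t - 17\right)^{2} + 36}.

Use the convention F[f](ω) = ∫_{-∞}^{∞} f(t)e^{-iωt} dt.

F(ω) = \frac{\pi e^{- 17 i \omega - 6 \left|{\omega}\right|}}{2}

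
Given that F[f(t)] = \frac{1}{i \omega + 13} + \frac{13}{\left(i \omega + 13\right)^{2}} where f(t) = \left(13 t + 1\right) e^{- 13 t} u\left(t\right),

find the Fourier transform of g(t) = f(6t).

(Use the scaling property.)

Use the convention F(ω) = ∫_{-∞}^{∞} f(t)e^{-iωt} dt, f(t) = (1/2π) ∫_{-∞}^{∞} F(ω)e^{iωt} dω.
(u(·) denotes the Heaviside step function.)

F[g](ω) = \frac{- i \omega - 156}{\omega^{2} - 156 i \omega - 6084}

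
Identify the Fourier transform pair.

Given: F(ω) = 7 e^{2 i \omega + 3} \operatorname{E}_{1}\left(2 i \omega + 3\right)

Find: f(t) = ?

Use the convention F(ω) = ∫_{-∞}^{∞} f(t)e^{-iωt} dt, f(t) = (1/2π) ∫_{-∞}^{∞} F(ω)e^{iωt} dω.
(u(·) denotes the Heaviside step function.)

f(t) = \frac{7 e^{- \frac{3 t}{2}} u\left(t\right)}{t + 2}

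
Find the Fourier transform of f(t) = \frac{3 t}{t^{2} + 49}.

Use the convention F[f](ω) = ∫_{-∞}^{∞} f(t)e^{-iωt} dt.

F(ω) = - 3 i \pi e^{- 7 \left|{\omega}\right|} \operatorname{sign}{\left(\omega \right)}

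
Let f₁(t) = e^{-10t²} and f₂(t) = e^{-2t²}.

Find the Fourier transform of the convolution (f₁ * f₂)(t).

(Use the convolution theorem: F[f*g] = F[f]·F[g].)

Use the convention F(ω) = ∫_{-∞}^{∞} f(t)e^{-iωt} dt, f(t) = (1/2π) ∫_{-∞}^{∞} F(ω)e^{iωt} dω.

F[f₁*f₂](ω) = \frac{\sqrt{5} \pi e^{- \frac{3 \omega^{2}}{20}}}{10}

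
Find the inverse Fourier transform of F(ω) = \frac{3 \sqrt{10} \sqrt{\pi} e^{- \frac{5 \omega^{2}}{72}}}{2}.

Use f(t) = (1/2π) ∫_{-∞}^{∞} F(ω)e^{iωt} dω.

f(t) = 9 e^{- \frac{18 t^{2}}{5}}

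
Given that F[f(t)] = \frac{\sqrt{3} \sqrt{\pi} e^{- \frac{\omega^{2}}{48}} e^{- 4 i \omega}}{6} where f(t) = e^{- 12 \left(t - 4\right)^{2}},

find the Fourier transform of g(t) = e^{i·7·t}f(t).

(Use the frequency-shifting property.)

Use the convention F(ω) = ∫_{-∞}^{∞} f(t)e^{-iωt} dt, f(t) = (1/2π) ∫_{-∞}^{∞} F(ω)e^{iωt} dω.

F[g](ω) = \frac{\sqrt{3} \sqrt{\pi} e^{- \frac{\left(\omega - 7\right) \left(\omega - 7 + 192 i\right)}{48}}}{6}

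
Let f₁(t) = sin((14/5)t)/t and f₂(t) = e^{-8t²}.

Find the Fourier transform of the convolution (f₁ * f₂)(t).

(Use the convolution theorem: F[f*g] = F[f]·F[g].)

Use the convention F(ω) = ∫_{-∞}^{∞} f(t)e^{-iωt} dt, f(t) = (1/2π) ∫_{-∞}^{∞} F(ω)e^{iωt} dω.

F[f₁*f₂](ω) = \begin{cases} \frac{\sqrt{2} \pi^{\frac{3}{2}} e^{- \frac{\omega^{2}}{32}}}{4} & \text{for}\: \omega > - \frac{14}{5} \wedge \omega < \frac{14}{5} \\0 & \text{otherwise} \end{cases}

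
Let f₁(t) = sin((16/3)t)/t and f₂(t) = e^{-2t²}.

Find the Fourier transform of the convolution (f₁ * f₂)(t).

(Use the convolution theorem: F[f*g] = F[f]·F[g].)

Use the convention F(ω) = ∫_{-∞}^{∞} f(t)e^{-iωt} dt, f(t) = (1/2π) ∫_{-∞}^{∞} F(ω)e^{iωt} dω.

F[f₁*f₂](ω) = \begin{cases} \frac{\sqrt{2} \pi^{\frac{3}{2}} e^{- \frac{\omega^{2}}{8}}}{2} & \text{for}\: \omega > - \frac{16}{3} \wedge \omega < \frac{16}{3} \\0 & \text{otherwise} \end{cases}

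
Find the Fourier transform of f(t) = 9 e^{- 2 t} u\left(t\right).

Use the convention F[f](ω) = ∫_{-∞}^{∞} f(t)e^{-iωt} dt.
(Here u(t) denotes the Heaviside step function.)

F(ω) = \frac{9}{i \omega + 2}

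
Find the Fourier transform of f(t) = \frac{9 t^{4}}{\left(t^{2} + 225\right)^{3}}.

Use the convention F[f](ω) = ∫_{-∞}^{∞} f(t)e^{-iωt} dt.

F(ω) = \frac{9 \pi \left(75 \omega^{2} - 25 \left|{\omega}\right| + 1\right) e^{- 15 \left|{\omega}\right|}}{40}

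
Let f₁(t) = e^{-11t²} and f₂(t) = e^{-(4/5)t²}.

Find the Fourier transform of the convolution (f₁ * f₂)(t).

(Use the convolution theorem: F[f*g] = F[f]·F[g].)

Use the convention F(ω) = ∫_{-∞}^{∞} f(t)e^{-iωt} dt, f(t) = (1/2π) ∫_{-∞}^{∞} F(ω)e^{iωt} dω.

F[f₁*f₂](ω) = \frac{\sqrt{55} \pi e^{- \frac{59 \omega^{2}}{176}}}{22}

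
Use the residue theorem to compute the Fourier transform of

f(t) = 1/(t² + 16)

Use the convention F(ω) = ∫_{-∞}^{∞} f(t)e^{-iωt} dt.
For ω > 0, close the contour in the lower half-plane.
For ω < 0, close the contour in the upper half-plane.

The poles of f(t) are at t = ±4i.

Let g(z) = f(z)e^{-iωz}; for large |z| the factor e^{-iωz} decays in the lower half-plane when ω > 0 and in the upper half-plane when ω < 0.

Case ω > 0 (lower half-plane, clockwise contour ⇒ F(ω) = -2πi·ΣRes):
  Res_{z = - 4 i} g(z) = \frac{i e^{- 4 \omega}}{8}
  F(ω) = -2πi·ΣRes = \frac{\pi e^{- 4 \omega}}{4}

Case ω < 0 (upper half-plane, counterclockwise contour ⇒ F(ω) = +2πi·ΣRes):
  Res_{z = 4 i} g(z) = - \frac{i e^{4 \omega}}{8}
  F(ω) = 2πi·ΣRes = \frac{\pi e^{4 \omega}}{4}

Both cases combine into a single formula in |ω|:

F(ω) = \frac{\pi e^{- 4 \left|{\omega}\right|}}{4}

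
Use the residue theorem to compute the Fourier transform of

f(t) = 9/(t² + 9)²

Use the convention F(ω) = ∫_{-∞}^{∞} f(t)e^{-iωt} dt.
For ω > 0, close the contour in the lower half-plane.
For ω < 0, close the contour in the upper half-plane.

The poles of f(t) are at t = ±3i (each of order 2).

Let g(z) = f(z)e^{-iωz}; for large |z| the factor e^{-iωz} decays in the lower half-plane when ω > 0 and in the upper half-plane when ω < 0.

Case ω > 0 (lower half-plane, clockwise contour ⇒ F(ω) = -2πi·ΣRes):
  Res_{z = - 3 i} g(z) = \frac{i \left(3 \omega + 1\right) e^{- 3 \omega}}{12} (pole of order 2)
  F(ω) = -2πi·ΣRes = \frac{\pi \left(3 \omega + 1\right) e^{- 3 \omega}}{6}

Case ω < 0 (upper half-plane, counterclockwise contour ⇒ F(ω) = +2πi·ΣRes):
  Res_{z = 3 i} g(z) = \frac{i \left(3 \omega - 1\right) e^{3 \omega}}{12} (pole of order 2)
  F(ω) = 2πi·ΣRes = \frac{\pi \left(1 - 3 \omega\right) e^{3 \omega}}{6}

Both cases combine into a single formula in |ω|:

F(ω) = \frac{\pi \left(3 \left|{\omega}\right| + 1\right) e^{- 3 \left|{\omega}\right|}}{6}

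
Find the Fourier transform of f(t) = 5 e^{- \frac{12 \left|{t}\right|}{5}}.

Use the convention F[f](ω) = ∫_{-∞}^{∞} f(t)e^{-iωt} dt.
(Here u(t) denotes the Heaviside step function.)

F(ω) = \frac{600}{25 \omega^{2} + 144}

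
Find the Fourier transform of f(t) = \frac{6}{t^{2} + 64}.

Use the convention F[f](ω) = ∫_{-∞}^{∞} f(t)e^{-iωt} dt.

F(ω) = \frac{3 \pi e^{- 8 \left|{\omega}\right|}}{4}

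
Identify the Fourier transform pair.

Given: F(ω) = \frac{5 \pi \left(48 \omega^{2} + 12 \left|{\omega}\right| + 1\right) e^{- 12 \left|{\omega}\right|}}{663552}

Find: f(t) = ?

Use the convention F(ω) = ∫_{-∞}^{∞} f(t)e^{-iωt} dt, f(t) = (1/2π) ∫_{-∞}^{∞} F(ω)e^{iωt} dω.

f(t) = \frac{5}{\left(t^{2} + 144\right)^{3}}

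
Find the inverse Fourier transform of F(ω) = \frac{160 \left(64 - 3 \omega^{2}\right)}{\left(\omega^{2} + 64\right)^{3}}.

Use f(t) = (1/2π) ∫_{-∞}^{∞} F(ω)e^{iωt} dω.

f(t) = 5 t^{2} e^{- 8 \left|{t}\right|}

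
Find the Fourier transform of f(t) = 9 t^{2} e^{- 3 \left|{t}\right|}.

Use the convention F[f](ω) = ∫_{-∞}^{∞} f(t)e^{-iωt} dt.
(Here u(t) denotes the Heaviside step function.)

F(ω) = \frac{324 \left(3 - \omega^{2}\right)}{\left(\omega^{2} + 9\right)^{3}}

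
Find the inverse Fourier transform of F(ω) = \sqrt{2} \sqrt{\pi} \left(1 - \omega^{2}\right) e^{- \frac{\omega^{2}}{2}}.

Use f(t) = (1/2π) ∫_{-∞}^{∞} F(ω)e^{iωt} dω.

f(t) = t^{2} e^{- \frac{t^{2}}{2}}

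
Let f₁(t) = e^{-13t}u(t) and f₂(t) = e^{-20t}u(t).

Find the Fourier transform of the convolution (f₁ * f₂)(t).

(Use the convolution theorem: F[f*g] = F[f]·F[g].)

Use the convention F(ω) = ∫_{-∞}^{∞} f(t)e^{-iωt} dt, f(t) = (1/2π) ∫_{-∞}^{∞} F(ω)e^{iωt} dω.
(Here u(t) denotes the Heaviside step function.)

F[f₁*f₂](ω) = \frac{1}{\left(i \omega + 13\right) \left(i \omega + 20\right)}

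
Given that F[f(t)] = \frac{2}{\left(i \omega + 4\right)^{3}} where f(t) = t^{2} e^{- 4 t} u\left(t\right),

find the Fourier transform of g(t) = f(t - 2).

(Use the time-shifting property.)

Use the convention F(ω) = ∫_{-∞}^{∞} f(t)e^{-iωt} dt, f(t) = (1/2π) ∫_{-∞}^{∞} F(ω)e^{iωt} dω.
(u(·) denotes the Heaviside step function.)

F[g](ω) = \frac{2 e^{- 2 i \omega}}{\left(i \omega + 4\right)^{3}}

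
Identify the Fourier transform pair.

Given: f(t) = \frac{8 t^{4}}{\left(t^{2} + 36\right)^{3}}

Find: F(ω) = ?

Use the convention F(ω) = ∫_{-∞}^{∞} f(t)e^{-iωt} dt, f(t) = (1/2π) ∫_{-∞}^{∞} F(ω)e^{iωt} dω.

F(ω) = \frac{\pi \left(12 \omega^{2} - 10 \left|{\omega}\right| + 1\right) e^{- 6 \left|{\omega}\right|}}{2}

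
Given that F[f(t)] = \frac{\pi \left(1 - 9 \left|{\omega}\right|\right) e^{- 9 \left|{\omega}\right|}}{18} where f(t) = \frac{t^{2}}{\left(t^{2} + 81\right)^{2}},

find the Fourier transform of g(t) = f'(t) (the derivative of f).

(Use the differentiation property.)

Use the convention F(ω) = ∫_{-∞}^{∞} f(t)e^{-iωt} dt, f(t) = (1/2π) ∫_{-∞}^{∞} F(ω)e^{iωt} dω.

F[g](ω) = \frac{i \pi \omega \left(1 - 9 \left|{\omega}\right|\right) e^{- 9 \left|{\omega}\right|}}{18}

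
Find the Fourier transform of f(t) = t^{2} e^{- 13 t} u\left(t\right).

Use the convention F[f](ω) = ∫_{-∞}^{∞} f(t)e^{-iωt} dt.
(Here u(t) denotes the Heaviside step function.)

F(ω) = \frac{2}{\left(i \omega + 13\right)^{3}}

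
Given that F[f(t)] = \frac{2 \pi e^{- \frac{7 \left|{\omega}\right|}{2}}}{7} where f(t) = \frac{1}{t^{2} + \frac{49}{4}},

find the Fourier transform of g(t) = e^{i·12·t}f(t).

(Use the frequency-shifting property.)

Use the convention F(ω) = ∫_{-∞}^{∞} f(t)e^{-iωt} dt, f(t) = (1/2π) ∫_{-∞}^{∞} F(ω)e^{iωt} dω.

F[g](ω) = \frac{2 \pi e^{- \frac{7 \left|{\omega - 12}\right|}{2}}}{7}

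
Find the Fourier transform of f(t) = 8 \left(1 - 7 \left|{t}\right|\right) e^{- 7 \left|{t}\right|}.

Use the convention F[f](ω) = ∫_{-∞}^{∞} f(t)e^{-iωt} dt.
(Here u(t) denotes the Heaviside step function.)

F(ω) = \frac{224 \omega^{2}}{\left(\omega^{2} + 49\right)^{2}}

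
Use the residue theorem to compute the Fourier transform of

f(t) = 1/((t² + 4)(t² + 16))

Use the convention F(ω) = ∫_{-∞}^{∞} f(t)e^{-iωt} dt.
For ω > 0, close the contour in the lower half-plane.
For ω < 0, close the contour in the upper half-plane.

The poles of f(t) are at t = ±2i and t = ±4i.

Let g(z) = f(z)e^{-iωz}; for large |z| the factor e^{-iωz} decays in the lower half-plane when ω > 0 and in the upper half-plane when ω < 0.

Case ω > 0 (lower half-plane, clockwise contour ⇒ F(ω) = -2πi·ΣRes):
  Res_{z = - 2 i} g(z) = \frac{i e^{- 2 \omega}}{48}
  Res_{z = - 4 i} g(z) = - \frac{i e^{- 4 \omega}}{96}
  F(ω) = -2πi·ΣRes = \frac{\pi \left(2 e^{2 \omega} - 1\right) e^{- 4 \omega}}{48}

Case ω < 0 (upper half-plane, counterclockwise contour ⇒ F(ω) = +2πi·ΣRes):
  Res_{z = 2 i} g(z) = - \frac{i e^{2 \omega}}{48}
  Res_{z = 4 i} g(z) = \frac{i e^{4 \omega}}{96}
  F(ω) = 2πi·ΣRes = \frac{\pi \left(2 - e^{2 \omega}\right) e^{2 \omega}}{48}

Both cases combine into a single formula in |ω|:

F(ω) = \frac{\pi \left(2 e^{2 \left|{\omega}\right|} - 1\right) e^{- 4 \left|{\omega}\right|}}{48}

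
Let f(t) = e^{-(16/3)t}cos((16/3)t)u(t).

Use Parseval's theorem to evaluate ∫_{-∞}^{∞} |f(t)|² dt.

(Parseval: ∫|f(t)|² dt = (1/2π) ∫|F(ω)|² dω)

∫|f(t)|² dt = \frac{9}{128}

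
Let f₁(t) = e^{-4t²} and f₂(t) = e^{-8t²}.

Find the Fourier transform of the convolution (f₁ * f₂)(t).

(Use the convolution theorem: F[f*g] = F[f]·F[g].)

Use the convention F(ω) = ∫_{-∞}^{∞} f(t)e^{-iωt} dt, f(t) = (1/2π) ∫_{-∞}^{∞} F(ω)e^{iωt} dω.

F[f₁*f₂](ω) = \frac{\sqrt{2} \pi e^{- \frac{3 \omega^{2}}{32}}}{8}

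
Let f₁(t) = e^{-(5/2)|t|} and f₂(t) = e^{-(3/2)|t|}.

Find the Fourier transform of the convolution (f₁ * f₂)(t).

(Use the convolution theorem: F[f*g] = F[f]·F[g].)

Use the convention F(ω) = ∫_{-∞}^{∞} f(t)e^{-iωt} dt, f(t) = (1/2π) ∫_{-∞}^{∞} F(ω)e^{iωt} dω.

F[f₁*f₂](ω) = \frac{240}{16 \omega^{4} + 136 \omega^{2} + 225}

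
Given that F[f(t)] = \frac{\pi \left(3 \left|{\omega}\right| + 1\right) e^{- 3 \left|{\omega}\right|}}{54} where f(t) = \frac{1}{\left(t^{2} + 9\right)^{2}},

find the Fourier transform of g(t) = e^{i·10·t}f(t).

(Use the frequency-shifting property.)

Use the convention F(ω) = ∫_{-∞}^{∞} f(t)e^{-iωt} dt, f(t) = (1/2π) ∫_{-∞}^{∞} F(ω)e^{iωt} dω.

F[g](ω) = \frac{\pi \left(3 \left|{\omega - 10}\right| + 1\right) e^{- 3 \left|{\omega - 10}\right|}}{54}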